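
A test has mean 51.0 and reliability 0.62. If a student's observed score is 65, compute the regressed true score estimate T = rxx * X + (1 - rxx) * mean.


T_est = rxx * X + (1 - rxx) * mean
T_est = 0.62 * 65 + 0.38 * 51.0
T_est = 40.3 + 19.38
T_est = 59.68

59.68


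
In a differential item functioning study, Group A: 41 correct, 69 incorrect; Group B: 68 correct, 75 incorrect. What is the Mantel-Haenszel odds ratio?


Odds_A = 41/69 = 0.5942
Odds_B = 68/75 = 0.9067
OR = Odds_A / Odds_B = 0.5942 / 0.9067
Exactly, OR = (41 * 75) / (69 * 68) = 3075 / 4692
OR = 0.6554

0.6554


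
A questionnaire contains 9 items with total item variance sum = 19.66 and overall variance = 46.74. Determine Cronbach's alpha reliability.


alpha = (k/(k-1)) * (1 - sum(si^2)/s_total^2)
= (9/8) * (1 - 19.66/46.74)
alpha = 0.6518

0.6518


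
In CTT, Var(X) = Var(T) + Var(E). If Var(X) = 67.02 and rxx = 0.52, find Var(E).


var_true = rxx * var_obs = 0.52 * 67.02 = 34.8504
var_error = var_obs - var_true
var_error = 67.02 - 34.8504
var_error = 32.1696

32.1696


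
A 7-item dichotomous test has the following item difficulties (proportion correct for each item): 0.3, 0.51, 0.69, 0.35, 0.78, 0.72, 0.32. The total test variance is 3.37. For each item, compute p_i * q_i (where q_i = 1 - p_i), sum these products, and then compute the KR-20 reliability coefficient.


For each item, compute p_i * q_i:
  Item 1: 0.3 * 0.7 = 0.21
  Item 2: 0.51 * 0.49 = 0.2499
  Item 3: 0.69 * 0.31 = 0.2139
  Item 4: 0.35 * 0.65 = 0.2275
  Item 5: 0.78 * 0.22 = 0.1716
  Item 6: 0.72 * 0.28 = 0.2016
  Item 7: 0.32 * 0.68 = 0.2176
Sum(p_i * q_i) = 0.21 + 0.2499 + 0.2139 + 0.2275 + 0.1716 + 0.2016 + 0.2176 = 1.4921
KR-20 = (k/(k-1)) * (1 - Sum(p_i*q_i) / Var_total)
= (7/6) * (1 - 1.4921/3.37)
= 1.1667 * 0.5572
KR-20 = 0.6501

0.6501


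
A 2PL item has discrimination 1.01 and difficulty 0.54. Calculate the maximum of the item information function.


For 2PL, max info at theta = b = 0.54
I_max = a^2 / 4 = 1.01^2 / 4
= 1.0201 / 4
I_max = 0.255

0.255


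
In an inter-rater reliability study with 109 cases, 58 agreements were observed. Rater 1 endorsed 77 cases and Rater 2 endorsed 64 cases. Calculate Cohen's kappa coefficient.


P_o = 58/109 = 0.53211
P_e = (77*64 + 32*45) / 11881 = 0.535982
kappa = (P_o - P_e) / (1 - P_e)
kappa = (0.53211 - 0.535982) / (1 - 0.535982)
kappa = -0.0083

-0.0083


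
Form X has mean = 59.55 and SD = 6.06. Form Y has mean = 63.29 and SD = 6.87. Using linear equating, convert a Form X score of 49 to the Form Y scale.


slope = SD_Y / SD_X = 6.87 / 6.06 ~ 1.1337
intercept = mean_Y - slope * mean_X = 63.29 - (6.87 / 6.06) * 59.55 ~ -4.2197
Y = slope * X + intercept. To avoid rounding drift from the rounded slope/intercept, evaluate the equivalent form Y = mean_Y + SD_Y * (X - mean_X) / SD_X at full precision:
Y = 63.29 + 6.87 * (49 - 59.55) / 6.06
Y = 63.29 - 6.87 * 10.55 / 6.06
Y = 63.29 - 72.4785 / 6.06
Y = 63.29 - 11.9601
Y = 51.3299

51.3299


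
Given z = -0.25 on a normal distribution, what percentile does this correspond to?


CDF(z) = 0.5 * (1 + erf(z/sqrt(2)))
erf(-0.1768) = -0.1974
CDF = 0.4013
Percentile rank = 0.4013 * 100 = 40.13

40.13


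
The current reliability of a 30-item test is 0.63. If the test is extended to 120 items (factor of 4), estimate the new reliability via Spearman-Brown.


r_new = (n * rxx) / (1 + (n-1) * rxx)
r_new = (4 * 0.63) / (1 + 3 * 0.63)
r_new = 2.52 / 2.89
r_new = 0.872

0.872


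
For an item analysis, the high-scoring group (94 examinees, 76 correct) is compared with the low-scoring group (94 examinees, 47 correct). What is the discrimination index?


p_upper = 76/94 = 0.8085
p_lower = 47/94 = 0.5
D = 0.8085 - 0.5 = 0.3085

0.3085


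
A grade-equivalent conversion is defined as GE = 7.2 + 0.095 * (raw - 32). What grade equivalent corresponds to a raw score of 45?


raw - median = 45 - 32 = 13
slope * diff = 0.095 * 13 = 1.235
GE = 7.2 + 1.235
GE = 8.435

8.435


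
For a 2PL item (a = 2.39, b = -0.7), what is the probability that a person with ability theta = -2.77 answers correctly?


a*(theta - b) = 2.39 * (-2.77 - -0.7) = -4.9473
exp(--4.9473) = 140.7943
P = 1 / (1 + 140.7943)
P = 0.0071

0.0071


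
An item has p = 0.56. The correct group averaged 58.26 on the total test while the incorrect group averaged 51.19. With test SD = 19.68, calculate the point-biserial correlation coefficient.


q = 1 - p = 0.44
rpb = ((M1 - M0) / SD) * sqrt(p * q)
rpb = ((58.26 - 51.19) / 19.68) * sqrt(0.56 * 0.44)
rpb = 0.1783

0.1783


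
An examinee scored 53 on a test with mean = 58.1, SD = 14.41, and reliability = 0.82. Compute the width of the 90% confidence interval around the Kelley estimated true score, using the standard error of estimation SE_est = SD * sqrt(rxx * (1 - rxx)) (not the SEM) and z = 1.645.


True score estimate = 0.82*53 + 0.18*58.1 = 53.918
SE_est = SD * sqrt(rxx * (1 - rxx)) = 14.41 * sqrt(0.82 * 0.18) = 14.41 * sqrt(0.1476) = 5.536141
CI = T_est +/- z * SE_est, so width = 2 * z * SE_est = 2 * 1.645 * 5.536141
Width = 18.2139

18.2139


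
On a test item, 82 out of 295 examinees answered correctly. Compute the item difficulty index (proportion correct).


Item difficulty p = number correct / total examinees
p = 82 / 295
p = 0.278

0.278


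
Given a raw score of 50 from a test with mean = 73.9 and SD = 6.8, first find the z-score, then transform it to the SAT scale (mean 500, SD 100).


z = (X - mean) / SD = (50 - 73.9) / 6.8
z = -23.9 / 6.8
z = -3.5147
SAT-scale = SAT = 500 + 100z
Carry z at full precision (z = -23.9 / 6.8) into the conversion:
SAT-scale = 500 + 100 * (-23.9 / 6.8) = 500 + -2390 / 6.8
SAT-scale = 500 + -351.4706
SAT-scale = 148.5294

148.5294


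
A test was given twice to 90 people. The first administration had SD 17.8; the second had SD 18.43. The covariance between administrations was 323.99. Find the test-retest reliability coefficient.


r = cov(X,Y) / (SD_X * SD_Y)
r = 323.99 / (17.8 * 18.43)
r = 323.99 / 328.054
r = 0.9876

0.9876


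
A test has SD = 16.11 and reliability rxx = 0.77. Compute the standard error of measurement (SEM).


SEM = SD * sqrt(1 - rxx)
SEM = 16.11 * sqrt(1 - 0.77)
SEM = 16.11 * sqrt(0.23) = 16.11 * 0.479583
SEM = 7.7261

7.7261


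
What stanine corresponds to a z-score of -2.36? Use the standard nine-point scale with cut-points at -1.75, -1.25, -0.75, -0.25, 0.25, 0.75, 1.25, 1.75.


Stanine boundaries: [-1.75, -1.25, -0.75, -0.25, 0.25, 0.75, 1.25, 1.75]
z = -2.36
Check each boundary:
  z < -1.75
  z < -1.25
  z < -0.75
  z < -0.25
  z < 0.25
  z < 0.75
  z < 1.25
  z < 1.75
Highest qualifying boundary gives stanine = 1

1


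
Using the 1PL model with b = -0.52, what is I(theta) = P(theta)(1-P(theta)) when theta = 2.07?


P = 1/(1+exp(-(2.07--0.52))) = 0.9302
I = P*(1-P) = 0.9302 * 0.0698
I = 0.0649

0.0649


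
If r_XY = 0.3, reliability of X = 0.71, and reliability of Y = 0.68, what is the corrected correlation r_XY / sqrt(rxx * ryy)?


r_corrected = rxy / sqrt(rxx * ryy)
= 0.3 / sqrt(0.71 * 0.68)
= 0.3 / sqrt(0.4828)
= 0.3 / 0.694838
r_corrected = 0.4318

0.4318


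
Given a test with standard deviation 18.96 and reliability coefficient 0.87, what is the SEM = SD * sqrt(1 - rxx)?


SEM = SD * sqrt(1 - rxx)
SEM = 18.96 * sqrt(1 - 0.87)
SEM = 18.96 * sqrt(0.13) = 18.96 * 0.360555
SEM = 6.8361

6.8361


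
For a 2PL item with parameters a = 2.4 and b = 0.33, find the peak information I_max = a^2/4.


For 2PL, max info at theta = b = 0.33
I_max = a^2 / 4 = 2.4^2 / 4
= 5.76 / 4
I_max = 1.44

1.44


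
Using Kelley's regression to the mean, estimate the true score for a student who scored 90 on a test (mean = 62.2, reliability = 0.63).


T_est = rxx * X + (1 - rxx) * mean
T_est = 0.63 * 90 + 0.37 * 62.2
T_est = 56.7 + 23.014
T_est = 79.714

79.714


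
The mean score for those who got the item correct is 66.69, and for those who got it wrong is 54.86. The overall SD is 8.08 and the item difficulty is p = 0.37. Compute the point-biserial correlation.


q = 1 - p = 0.63
rpb = ((M1 - M0) / SD) * sqrt(p * q)
rpb = ((66.69 - 54.86) / 8.08) * sqrt(0.37 * 0.63)
rpb = 0.7069

0.7069


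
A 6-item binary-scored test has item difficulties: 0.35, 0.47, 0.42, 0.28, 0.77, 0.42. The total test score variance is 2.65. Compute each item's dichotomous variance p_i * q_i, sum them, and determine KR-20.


For each item, compute p_i * q_i:
  Item 1: 0.35 * 0.65 = 0.2275
  Item 2: 0.47 * 0.53 = 0.2491
  Item 3: 0.42 * 0.58 = 0.2436
  Item 4: 0.28 * 0.72 = 0.2016
  Item 5: 0.77 * 0.23 = 0.1771
  Item 6: 0.42 * 0.58 = 0.2436
Sum(p_i * q_i) = 0.2275 + 0.2491 + 0.2436 + 0.2016 + 0.1771 + 0.2436 = 1.3425
KR-20 = (k/(k-1)) * (1 - Sum(p_i*q_i) / Var_total)
= (6/5) * (1 - 1.3425/2.65)
= 1.2 * 0.4934
KR-20 = 0.5921

0.5921


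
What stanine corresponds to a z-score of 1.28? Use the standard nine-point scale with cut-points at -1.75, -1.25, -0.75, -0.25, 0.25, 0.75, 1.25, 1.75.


Stanine boundaries: [-1.75, -1.25, -0.75, -0.25, 0.25, 0.75, 1.25, 1.75]
z = 1.28
Check each boundary:
  z >= -1.75 -> could be stanine 2
  z >= -1.25 -> could be stanine 3
  z >= -0.75 -> could be stanine 4
  z >= -0.25 -> could be stanine 5
  z >= 0.25 -> could be stanine 6
  z >= 0.75 -> could be stanine 7
  z >= 1.25 -> could be stanine 8
  z < 1.75
Highest qualifying boundary gives stanine = 8

8


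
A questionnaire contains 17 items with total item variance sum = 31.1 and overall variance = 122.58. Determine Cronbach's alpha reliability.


alpha = (k/(k-1)) * (1 - sum(si^2)/s_total^2)
= (17/16) * (1 - 31.1/122.58)
alpha = 0.7929

0.7929


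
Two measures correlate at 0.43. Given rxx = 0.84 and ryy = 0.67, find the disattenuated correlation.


r_corrected = rxy / sqrt(rxx * ryy)
= 0.43 / sqrt(0.84 * 0.67)
= 0.43 / sqrt(0.5628)
= 0.43 / 0.7502
r_corrected = 0.5732

0.5732


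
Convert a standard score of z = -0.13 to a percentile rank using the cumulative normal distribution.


CDF(z) = 0.5 * (1 + erf(z/sqrt(2)))
erf(-0.0919) = -0.1034
CDF = 0.4483
Percentile rank = 0.4483 * 100 = 44.83

44.83


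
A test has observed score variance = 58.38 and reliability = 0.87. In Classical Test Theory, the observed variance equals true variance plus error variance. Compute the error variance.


var_true = rxx * var_obs = 0.87 * 58.38 = 50.7906
var_error = var_obs - var_true
var_error = 58.38 - 50.7906
var_error = 7.5894

7.5894


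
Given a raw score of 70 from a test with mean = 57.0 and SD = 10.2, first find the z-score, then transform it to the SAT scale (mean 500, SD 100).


z = (X - mean) / SD = (70 - 57.0) / 10.2
z = 13.0 / 10.2
z = 1.2745
SAT-scale = SAT = 500 + 100z
Carry z at full precision (z = 13.0 / 10.2) into the conversion:
SAT-scale = 500 + 100 * (13.0 / 10.2) = 500 + 1300 / 10.2
SAT-scale = 500 + 127.451
SAT-scale = 627.451

627.451


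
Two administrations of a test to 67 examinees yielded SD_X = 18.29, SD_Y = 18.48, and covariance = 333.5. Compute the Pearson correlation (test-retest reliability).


r = cov(X,Y) / (SD_X * SD_Y)
r = 333.5 / (18.29 * 18.48)
r = 333.5 / 337.9992
r = 0.9867

0.9867


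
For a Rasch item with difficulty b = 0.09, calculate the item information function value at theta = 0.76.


P = 1/(1+exp(-(0.76-0.09))) = 0.6615
I = P*(1-P) = 0.6615 * 0.3385
I = 0.2239

0.2239


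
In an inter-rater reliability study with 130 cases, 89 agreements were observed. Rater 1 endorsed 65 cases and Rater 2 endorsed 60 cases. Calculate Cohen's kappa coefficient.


P_o = 89/130 = 0.684615
P_e = (65*60 + 65*70) / 16900 = 0.5
kappa = (P_o - P_e) / (1 - P_e)
kappa = (0.684615 - 0.5) / (1 - 0.5)
kappa = 0.3692

0.3692


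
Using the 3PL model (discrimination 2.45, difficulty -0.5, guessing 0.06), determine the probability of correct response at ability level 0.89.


logit = 2.45*(0.89 - -0.5) = 3.4055
P* = 1/(1 + exp(-3.4055)) = 0.9679
P = 0.06 + (1 - 0.06) * 0.9679
P = 0.9698

0.9698


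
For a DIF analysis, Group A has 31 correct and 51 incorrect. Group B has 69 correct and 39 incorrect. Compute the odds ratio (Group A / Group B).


Odds_A = 31/51 = 0.6078
Odds_B = 69/39 = 1.7692
OR = Odds_A / Odds_B = 0.6078 / 1.7692
Exactly, OR = (31 * 39) / (51 * 69) = 1209 / 3519
OR = 0.3436

0.3436


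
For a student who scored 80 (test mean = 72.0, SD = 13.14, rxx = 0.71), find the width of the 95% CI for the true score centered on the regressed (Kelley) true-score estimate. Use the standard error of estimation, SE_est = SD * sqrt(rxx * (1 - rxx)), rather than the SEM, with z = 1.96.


True score estimate = 0.71*80 + 0.29*72.0 = 77.68
SE_est = SD * sqrt(rxx * (1 - rxx)) = 13.14 * sqrt(0.71 * 0.29) = 13.14 * sqrt(0.2059) = 5.962433
CI = T_est +/- z * SE_est, so width = 2 * z * SE_est = 2 * 1.96 * 5.962433
Width = 23.3727

23.3727


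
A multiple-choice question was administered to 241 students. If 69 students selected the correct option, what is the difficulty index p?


Item difficulty p = number correct / total examinees
p = 69 / 241
p = 0.2863

0.2863


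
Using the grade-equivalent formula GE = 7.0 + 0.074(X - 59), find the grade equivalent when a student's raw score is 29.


raw - median = 29 - 59 = -30
slope * diff = 0.074 * -30 = -2.22
GE = 7.0 + -2.22
GE = 4.78

4.78


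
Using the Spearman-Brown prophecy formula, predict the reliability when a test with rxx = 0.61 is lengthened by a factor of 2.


r_new = (n * rxx) / (1 + (n-1) * rxx)
r_new = (2 * 0.61) / (1 + 1 * 0.61)
r_new = 1.22 / 1.61
r_new = 0.7578

0.7578


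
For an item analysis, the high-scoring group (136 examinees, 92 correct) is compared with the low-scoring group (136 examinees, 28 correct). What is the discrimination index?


p_upper = 92/136 = 0.6765
p_lower = 28/136 = 0.2059
D = 0.6765 - 0.2059 = 0.4706

0.4706


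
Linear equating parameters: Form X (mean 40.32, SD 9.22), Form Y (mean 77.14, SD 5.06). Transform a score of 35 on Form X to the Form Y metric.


slope = SD_Y / SD_X = 5.06 / 9.22 ~ 0.5488
intercept = mean_Y - slope * mean_X = 77.14 - (5.06 / 9.22) * 40.32 ~ 55.0121
Y = slope * X + intercept. To avoid rounding drift from the rounded slope/intercept, evaluate the equivalent form Y = mean_Y + SD_Y * (X - mean_X) / SD_X at full precision:
Y = 77.14 + 5.06 * (35 - 40.32) / 9.22
Y = 77.14 - 5.06 * 5.32 / 9.22
Y = 77.14 - 26.9192 / 9.22
Y = 77.14 - 2.9197
Y = 74.2203

74.2203


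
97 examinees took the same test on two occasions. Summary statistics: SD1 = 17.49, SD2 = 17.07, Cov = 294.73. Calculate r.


r = cov(X,Y) / (SD_X * SD_Y)
r = 294.73 / (17.49 * 17.07)
r = 294.73 / 298.5543
r = 0.9872

0.9872


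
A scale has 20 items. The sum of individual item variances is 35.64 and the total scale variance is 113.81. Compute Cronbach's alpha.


alpha = (k/(k-1)) * (1 - sum(si^2)/s_total^2)
= (20/19) * (1 - 35.64/113.81)
alpha = 0.723

0.723


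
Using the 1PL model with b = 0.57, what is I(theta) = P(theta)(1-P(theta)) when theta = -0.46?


P = 1/(1+exp(-(-0.46-0.57))) = 0.2631
I = P*(1-P) = 0.2631 * 0.7369
I = 0.1939

0.1939


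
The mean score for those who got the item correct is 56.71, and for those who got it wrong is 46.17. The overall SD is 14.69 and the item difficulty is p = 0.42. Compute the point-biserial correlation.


q = 1 - p = 0.58
rpb = ((M1 - M0) / SD) * sqrt(p * q)
rpb = ((56.71 - 46.17) / 14.69) * sqrt(0.42 * 0.58)
rpb = 0.3541

0.3541


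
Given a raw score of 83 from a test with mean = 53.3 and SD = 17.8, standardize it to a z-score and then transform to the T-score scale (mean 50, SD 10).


z = (X - mean) / SD = (83 - 53.3) / 17.8
z = 29.7 / 17.8
z = 1.6685
T-score = T = 50 + 10z
Carry z at full precision (z = 29.7 / 17.8) into the conversion:
T-score = 50 + 10 * (29.7 / 17.8) = 50 + 297 / 17.8
T-score = 50 + 16.6854
T-score = 66.6854

66.6854


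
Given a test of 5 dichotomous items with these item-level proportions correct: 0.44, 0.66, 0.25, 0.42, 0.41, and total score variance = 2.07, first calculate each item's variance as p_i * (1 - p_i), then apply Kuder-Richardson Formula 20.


For each item, compute p_i * q_i:
  Item 1: 0.44 * 0.56 = 0.2464
  Item 2: 0.66 * 0.34 = 0.2244
  Item 3: 0.25 * 0.75 = 0.1875
  Item 4: 0.42 * 0.58 = 0.2436
  Item 5: 0.41 * 0.59 = 0.2419
Sum(p_i * q_i) = 0.2464 + 0.2244 + 0.1875 + 0.2436 + 0.2419 = 1.1438
KR-20 = (k/(k-1)) * (1 - Sum(p_i*q_i) / Var_total)
= (5/4) * (1 - 1.1438/2.07)
= 1.25 * 0.4474
KR-20 = 0.5593

0.5593


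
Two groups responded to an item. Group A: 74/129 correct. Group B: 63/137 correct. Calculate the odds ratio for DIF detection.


Odds_A = 74/55 = 1.3455
Odds_B = 63/74 = 0.8514
OR = Odds_A / Odds_B = 1.3455 / 0.8514
Exactly, OR = (74 * 74) / (55 * 63) = 5476 / 3465
OR = 1.5804

1.5804


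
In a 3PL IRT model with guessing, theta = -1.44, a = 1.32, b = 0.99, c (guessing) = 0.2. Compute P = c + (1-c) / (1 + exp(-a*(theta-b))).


logit = 1.32*(-1.44 - 0.99) = -3.2076
P* = 1/(1 + exp(--3.2076)) = 0.0389
P = 0.2 + (1 - 0.2) * 0.0389
P = 0.2311

0.2311


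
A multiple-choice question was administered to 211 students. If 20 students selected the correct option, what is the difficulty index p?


Item difficulty p = number correct / total examinees
p = 20 / 211
p = 0.0948

0.0948


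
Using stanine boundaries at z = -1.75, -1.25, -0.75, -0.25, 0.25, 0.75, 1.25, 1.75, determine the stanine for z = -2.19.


Stanine boundaries: [-1.75, -1.25, -0.75, -0.25, 0.25, 0.75, 1.25, 1.75]
z = -2.19
Check each boundary:
  z < -1.75
  z < -1.25
  z < -0.75
  z < -0.25
  z < 0.25
  z < 0.75
  z < 1.25
  z < 1.75
Highest qualifying boundary gives stanine = 1

1


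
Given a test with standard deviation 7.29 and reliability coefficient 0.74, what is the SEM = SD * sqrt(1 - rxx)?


SEM = SD * sqrt(1 - rxx)
SEM = 7.29 * sqrt(1 - 0.74)
SEM = 7.29 * sqrt(0.26) = 7.29 * 0.509902
SEM = 3.7172

3.7172


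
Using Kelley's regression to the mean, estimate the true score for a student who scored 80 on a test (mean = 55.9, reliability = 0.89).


T_est = rxx * X + (1 - rxx) * mean
T_est = 0.89 * 80 + 0.11 * 55.9
T_est = 71.2 + 6.149
T_est = 77.349

77.349


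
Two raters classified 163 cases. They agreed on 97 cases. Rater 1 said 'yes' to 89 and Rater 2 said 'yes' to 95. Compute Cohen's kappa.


P_o = 97/163 = 0.595092
P_e = (89*95 + 74*68) / 26569 = 0.507622
kappa = (P_o - P_e) / (1 - P_e)
kappa = (0.595092 - 0.507622) / (1 - 0.507622)
kappa = 0.1776

0.1776


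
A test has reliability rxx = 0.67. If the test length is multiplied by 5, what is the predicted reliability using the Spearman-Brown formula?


r_new = (n * rxx) / (1 + (n-1) * rxx)
r_new = (5 * 0.67) / (1 + 4 * 0.67)
r_new = 3.35 / 3.68
r_new = 0.9103

0.9103


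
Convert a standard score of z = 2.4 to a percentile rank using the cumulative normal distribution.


CDF(z) = 0.5 * (1 + erf(z/sqrt(2)))
erf(1.6971) = 0.9836
CDF = 0.9918
Percentile rank = 0.9918 * 100 = 99.18

99.18


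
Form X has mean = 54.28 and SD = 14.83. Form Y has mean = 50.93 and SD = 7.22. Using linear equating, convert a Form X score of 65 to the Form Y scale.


slope = SD_Y / SD_X = 7.22 / 14.83 ~ 0.4869
intercept = mean_Y - slope * mean_X = 50.93 - (7.22 / 14.83) * 54.28 ~ 24.5037
Y = slope * X + intercept. To avoid rounding drift from the rounded slope/intercept, evaluate the equivalent form Y = mean_Y + SD_Y * (X - mean_X) / SD_X at full precision:
Y = 50.93 + 7.22 * (65 - 54.28) / 14.83
Y = 50.93 + 7.22 * 10.72 / 14.83
Y = 50.93 + 77.3984 / 14.83
Y = 50.93 + 5.219
Y = 56.149

56.149


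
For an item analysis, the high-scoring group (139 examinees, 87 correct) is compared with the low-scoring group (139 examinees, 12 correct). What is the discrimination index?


p_upper = 87/139 = 0.6259
p_lower = 12/139 = 0.0863
D = 0.6259 - 0.0863 = 0.5396

0.5396


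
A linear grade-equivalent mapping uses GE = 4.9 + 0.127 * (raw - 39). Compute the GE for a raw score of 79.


raw - median = 79 - 39 = 40
slope * diff = 0.127 * 40 = 5.08
GE = 4.9 + 5.08
GE = 9.98

9.98


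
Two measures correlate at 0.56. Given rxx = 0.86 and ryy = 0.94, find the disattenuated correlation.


r_corrected = rxy / sqrt(rxx * ryy)
= 0.56 / sqrt(0.86 * 0.94)
= 0.56 / sqrt(0.8084)
= 0.56 / 0.899111
r_corrected = 0.6228

0.6228


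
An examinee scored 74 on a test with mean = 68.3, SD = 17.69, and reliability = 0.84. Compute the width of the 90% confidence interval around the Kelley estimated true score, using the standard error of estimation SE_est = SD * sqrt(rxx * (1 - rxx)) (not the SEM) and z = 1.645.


True score estimate = 0.84*74 + 0.16*68.3 = 73.088
SE_est = SD * sqrt(rxx * (1 - rxx)) = 17.69 * sqrt(0.84 * 0.16) = 17.69 * sqrt(0.1344) = 6.485261
CI = T_est +/- z * SE_est, so width = 2 * z * SE_est = 2 * 1.645 * 6.485261
Width = 21.3365

21.3365


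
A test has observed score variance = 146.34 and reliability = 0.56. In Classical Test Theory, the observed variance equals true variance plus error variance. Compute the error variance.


var_true = rxx * var_obs = 0.56 * 146.34 = 81.9504
var_error = var_obs - var_true
var_error = 146.34 - 81.9504
var_error = 64.3896

64.3896


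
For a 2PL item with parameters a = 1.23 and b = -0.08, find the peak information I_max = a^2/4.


For 2PL, max info at theta = b = -0.08
I_max = a^2 / 4 = 1.23^2 / 4
= 1.5129 / 4
I_max = 0.3782

0.3782


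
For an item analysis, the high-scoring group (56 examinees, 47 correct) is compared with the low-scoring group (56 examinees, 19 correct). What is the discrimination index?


p_upper = 47/56 = 0.8393
p_lower = 19/56 = 0.3393
D = 0.8393 - 0.3393 = 0.5

0.5


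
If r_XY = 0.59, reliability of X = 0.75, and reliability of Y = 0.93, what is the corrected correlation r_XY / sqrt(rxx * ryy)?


r_corrected = rxy / sqrt(rxx * ryy)
= 0.59 / sqrt(0.75 * 0.93)
= 0.59 / sqrt(0.6975)
= 0.59 / 0.835165
r_corrected = 0.7064

0.7064


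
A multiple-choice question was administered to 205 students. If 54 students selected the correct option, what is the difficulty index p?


Item difficulty p = number correct / total examinees
p = 54 / 205
p = 0.2634

0.2634


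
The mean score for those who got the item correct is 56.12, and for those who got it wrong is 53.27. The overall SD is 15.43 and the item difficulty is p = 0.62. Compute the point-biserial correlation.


q = 1 - p = 0.38
rpb = ((M1 - M0) / SD) * sqrt(p * q)
rpb = ((56.12 - 53.27) / 15.43) * sqrt(0.62 * 0.38)
rpb = 0.0897

0.0897


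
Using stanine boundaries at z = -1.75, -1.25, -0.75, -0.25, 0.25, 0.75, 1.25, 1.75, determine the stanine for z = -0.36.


Stanine boundaries: [-1.75, -1.25, -0.75, -0.25, 0.25, 0.75, 1.25, 1.75]
z = -0.36
Check each boundary:
  z >= -1.75 -> could be stanine 2
  z >= -1.25 -> could be stanine 3
  z >= -0.75 -> could be stanine 4
  z < -0.25
  z < 0.25
  z < 0.75
  z < 1.25
  z < 1.75
Highest qualifying boundary gives stanine = 4

4


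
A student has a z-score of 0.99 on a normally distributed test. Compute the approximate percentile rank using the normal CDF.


CDF(z) = 0.5 * (1 + erf(z/sqrt(2)))
erf(0.7) = 0.6778
CDF = 0.8389
Percentile rank = 0.8389 * 100 = 83.89

83.89


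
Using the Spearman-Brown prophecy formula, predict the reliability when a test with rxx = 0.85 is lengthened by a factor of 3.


r_new = (n * rxx) / (1 + (n-1) * rxx)
r_new = (3 * 0.85) / (1 + 2 * 0.85)
r_new = 2.55 / 2.7
r_new = 0.9444

0.9444


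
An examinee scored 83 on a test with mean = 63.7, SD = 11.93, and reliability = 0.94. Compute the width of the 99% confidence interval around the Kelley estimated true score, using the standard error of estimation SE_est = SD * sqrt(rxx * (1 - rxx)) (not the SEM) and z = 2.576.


True score estimate = 0.94*83 + 0.06*63.7 = 81.842
SE_est = SD * sqrt(rxx * (1 - rxx)) = 11.93 * sqrt(0.94 * 0.06) = 11.93 * sqrt(0.0564) = 2.833218
CI = T_est +/- z * SE_est, so width = 2 * z * SE_est = 2 * 2.576 * 2.833218
Width = 14.5967

14.5967


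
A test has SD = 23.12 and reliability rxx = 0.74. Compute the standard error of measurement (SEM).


SEM = SD * sqrt(1 - rxx)
SEM = 23.12 * sqrt(1 - 0.74)
SEM = 23.12 * sqrt(0.26) = 23.12 * 0.509902
SEM = 11.7889

11.7889


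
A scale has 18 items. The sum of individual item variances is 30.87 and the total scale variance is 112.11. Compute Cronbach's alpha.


alpha = (k/(k-1)) * (1 - sum(si^2)/s_total^2)
= (18/17) * (1 - 30.87/112.11)
alpha = 0.7673

0.7673


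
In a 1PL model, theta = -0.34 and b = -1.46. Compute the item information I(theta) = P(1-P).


P = 1/(1+exp(-(-0.34--1.46))) = 0.754
I = P*(1-P) = 0.754 * 0.246
I = 0.1855

0.1855


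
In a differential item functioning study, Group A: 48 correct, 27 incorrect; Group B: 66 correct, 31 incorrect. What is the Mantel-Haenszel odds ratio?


Odds_A = 48/27 = 1.7778
Odds_B = 66/31 = 2.129
OR = Odds_A / Odds_B = 1.7778 / 2.129
Exactly, OR = (48 * 31) / (27 * 66) = 1488 / 1782
OR = 0.835

0.835


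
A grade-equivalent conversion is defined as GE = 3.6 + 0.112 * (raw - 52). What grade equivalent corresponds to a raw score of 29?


raw - median = 29 - 52 = -23
slope * diff = 0.112 * -23 = -2.576
GE = 3.6 + -2.576
GE = 1.024

1.024


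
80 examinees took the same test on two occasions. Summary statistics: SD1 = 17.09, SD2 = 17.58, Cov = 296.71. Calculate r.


r = cov(X,Y) / (SD_X * SD_Y)
r = 296.71 / (17.09 * 17.58)
r = 296.71 / 300.4422
r = 0.9876

0.9876


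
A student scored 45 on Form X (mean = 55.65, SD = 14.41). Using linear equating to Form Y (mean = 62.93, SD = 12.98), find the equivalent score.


slope = SD_Y / SD_X = 12.98 / 14.41 ~ 0.9008
intercept = mean_Y - slope * mean_X = 62.93 - (12.98 / 14.41) * 55.65 ~ 12.8025
Y = slope * X + intercept. To avoid rounding drift from the rounded slope/intercept, evaluate the equivalent form Y = mean_Y + SD_Y * (X - mean_X) / SD_X at full precision:
Y = 62.93 + 12.98 * (45 - 55.65) / 14.41
Y = 62.93 - 12.98 * 10.65 / 14.41
Y = 62.93 - 138.237 / 14.41
Y = 62.93 - 9.5931
Y = 53.3369

53.3369


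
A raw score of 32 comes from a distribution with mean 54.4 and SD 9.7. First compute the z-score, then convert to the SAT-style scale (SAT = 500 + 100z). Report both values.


z = (X - mean) / SD = (32 - 54.4) / 9.7
z = -22.4 / 9.7
z = -2.3093
SAT-scale = SAT = 500 + 100z
Carry z at full precision (z = -22.4 / 9.7) into the conversion:
SAT-scale = 500 + 100 * (-22.4 / 9.7) = 500 + -2240 / 9.7
SAT-scale = 500 + -230.9278
SAT-scale = 269.0722

269.0722


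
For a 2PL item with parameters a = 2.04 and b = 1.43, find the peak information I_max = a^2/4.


For 2PL, max info at theta = b = 1.43
I_max = a^2 / 4 = 2.04^2 / 4
= 4.1616 / 4
I_max = 1.0404

1.0404


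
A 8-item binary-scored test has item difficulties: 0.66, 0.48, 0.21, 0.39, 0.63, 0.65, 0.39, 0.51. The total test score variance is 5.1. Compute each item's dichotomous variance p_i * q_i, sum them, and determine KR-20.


For each item, compute p_i * q_i:
  Item 1: 0.66 * 0.34 = 0.2244
  Item 2: 0.48 * 0.52 = 0.2496
  Item 3: 0.21 * 0.79 = 0.1659
  Item 4: 0.39 * 0.61 = 0.2379
  Item 5: 0.63 * 0.37 = 0.2331
  Item 6: 0.65 * 0.35 = 0.2275
  Item 7: 0.39 * 0.61 = 0.2379
  Item 8: 0.51 * 0.49 = 0.2499
Sum(p_i * q_i) = 0.2244 + 0.2496 + 0.1659 + 0.2379 + 0.2331 + 0.2275 + 0.2379 + 0.2499 = 1.8262
KR-20 = (k/(k-1)) * (1 - Sum(p_i*q_i) / Var_total)
= (8/7) * (1 - 1.8262/5.1)
= 1.1429 * 0.6419
KR-20 = 0.7336

0.7336


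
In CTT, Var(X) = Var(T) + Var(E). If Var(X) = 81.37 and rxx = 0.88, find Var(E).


var_true = rxx * var_obs = 0.88 * 81.37 = 71.6056
var_error = var_obs - var_true
var_error = 81.37 - 71.6056
var_error = 9.7644

9.7644


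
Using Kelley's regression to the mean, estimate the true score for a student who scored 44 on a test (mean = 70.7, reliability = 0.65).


T_est = rxx * X + (1 - rxx) * mean
T_est = 0.65 * 44 + 0.35 * 70.7
T_est = 28.6 + 24.745
T_est = 53.345

53.345


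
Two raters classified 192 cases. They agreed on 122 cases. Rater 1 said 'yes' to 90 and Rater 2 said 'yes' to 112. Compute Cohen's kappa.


P_o = 122/192 = 0.635417
P_e = (90*112 + 102*80) / 36864 = 0.494792
kappa = (P_o - P_e) / (1 - P_e)
kappa = (0.635417 - 0.494792) / (1 - 0.494792)
kappa = 0.2784

0.2784


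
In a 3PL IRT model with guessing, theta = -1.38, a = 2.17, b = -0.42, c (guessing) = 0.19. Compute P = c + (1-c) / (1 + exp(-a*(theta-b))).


logit = 2.17*(-1.38 - -0.42) = -2.0832
P* = 1/(1 + exp(--2.0832)) = 0.1107
P = 0.19 + (1 - 0.19) * 0.1107
P = 0.2797

0.2797


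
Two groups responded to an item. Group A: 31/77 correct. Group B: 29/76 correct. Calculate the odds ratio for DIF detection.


Odds_A = 31/46 = 0.6739
Odds_B = 29/47 = 0.617
OR = Odds_A / Odds_B = 0.6739 / 0.617
Exactly, OR = (31 * 47) / (46 * 29) = 1457 / 1334
OR = 1.0922

1.0922


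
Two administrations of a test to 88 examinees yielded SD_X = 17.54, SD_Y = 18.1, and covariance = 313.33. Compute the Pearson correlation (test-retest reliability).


r = cov(X,Y) / (SD_X * SD_Y)
r = 313.33 / (17.54 * 18.1)
r = 313.33 / 317.474
r = 0.9869

0.9869


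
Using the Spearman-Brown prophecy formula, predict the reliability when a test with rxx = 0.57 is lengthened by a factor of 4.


r_new = (n * rxx) / (1 + (n-1) * rxx)
r_new = (4 * 0.57) / (1 + 3 * 0.57)
r_new = 2.28 / 2.71
r_new = 0.8413

0.8413


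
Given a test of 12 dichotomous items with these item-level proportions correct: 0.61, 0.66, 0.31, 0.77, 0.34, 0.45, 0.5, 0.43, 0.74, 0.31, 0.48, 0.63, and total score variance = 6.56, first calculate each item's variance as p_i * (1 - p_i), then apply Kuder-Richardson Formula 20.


For each item, compute p_i * q_i:
  Item 1: 0.61 * 0.39 = 0.2379
  Item 2: 0.66 * 0.34 = 0.2244
  Item 3: 0.31 * 0.69 = 0.2139
  Item 4: 0.77 * 0.23 = 0.1771
  Item 5: 0.34 * 0.66 = 0.2244
  Item 6: 0.45 * 0.55 = 0.2475
  Item 7: 0.5 * 0.5 = 0.25
  Item 8: 0.43 * 0.57 = 0.2451
  Item 9: 0.74 * 0.26 = 0.1924
  Item 10: 0.31 * 0.69 = 0.2139
  Item 11: 0.48 * 0.52 = 0.2496
  Item 12: 0.63 * 0.37 = 0.2331
Sum(p_i * q_i) = 0.2379 + 0.2244 + 0.2139 + 0.1771 + 0.2244 + 0.2475 + 0.25 + 0.2451 + 0.1924 + 0.2139 + 0.2496 + 0.2331 = 2.7093
KR-20 = (k/(k-1)) * (1 - Sum(p_i*q_i) / Var_total)
= (12/11) * (1 - 2.7093/6.56)
= 1.0909 * 0.587
KR-20 = 0.6404

0.6404


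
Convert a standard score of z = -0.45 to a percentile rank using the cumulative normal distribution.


CDF(z) = 0.5 * (1 + erf(z/sqrt(2)))
erf(-0.3182) = -0.3473
CDF = 0.3264
Percentile rank = 0.3264 * 100 = 32.64

32.64


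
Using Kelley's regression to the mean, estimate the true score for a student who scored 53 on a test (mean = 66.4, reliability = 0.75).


T_est = rxx * X + (1 - rxx) * mean
T_est = 0.75 * 53 + 0.25 * 66.4
T_est = 39.75 + 16.6
T_est = 56.35

56.35


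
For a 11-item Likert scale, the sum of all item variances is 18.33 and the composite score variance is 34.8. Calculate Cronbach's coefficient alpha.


alpha = (k/(k-1)) * (1 - sum(si^2)/s_total^2)
= (11/10) * (1 - 18.33/34.8)
alpha = 0.5206

0.5206


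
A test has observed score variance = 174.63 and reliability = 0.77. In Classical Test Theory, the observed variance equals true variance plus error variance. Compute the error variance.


var_true = rxx * var_obs = 0.77 * 174.63 = 134.4651
var_error = var_obs - var_true
var_error = 174.63 - 134.4651
var_error = 40.1649

40.1649


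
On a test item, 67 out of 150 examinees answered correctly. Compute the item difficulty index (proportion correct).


Item difficulty p = number correct / total examinees
p = 67 / 150
p = 0.4467

0.4467


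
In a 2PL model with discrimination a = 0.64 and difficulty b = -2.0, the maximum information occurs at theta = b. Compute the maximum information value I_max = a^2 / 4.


For 2PL, max info at theta = b = -2.0
I_max = a^2 / 4 = 0.64^2 / 4
= 0.4096 / 4
I_max = 0.1024

0.1024


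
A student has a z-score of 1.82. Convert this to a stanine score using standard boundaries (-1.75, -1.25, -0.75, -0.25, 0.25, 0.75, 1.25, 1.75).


Stanine boundaries: [-1.75, -1.25, -0.75, -0.25, 0.25, 0.75, 1.25, 1.75]
z = 1.82
Check each boundary:
  z >= -1.75 -> could be stanine 2
  z >= -1.25 -> could be stanine 3
  z >= -0.75 -> could be stanine 4
  z >= -0.25 -> could be stanine 5
  z >= 0.25 -> could be stanine 6
  z >= 0.75 -> could be stanine 7
  z >= 1.25 -> could be stanine 8
  z >= 1.75 -> could be stanine 9
Highest qualifying boundary gives stanine = 9

9


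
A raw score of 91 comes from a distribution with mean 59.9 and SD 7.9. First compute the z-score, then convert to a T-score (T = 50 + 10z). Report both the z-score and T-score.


z = (X - mean) / SD = (91 - 59.9) / 7.9
z = 31.1 / 7.9
z = 3.9367
T-score = T = 50 + 10z
Carry z at full precision (z = 31.1 / 7.9) into the conversion:
T-score = 50 + 10 * (31.1 / 7.9) = 50 + 311 / 7.9
T-score = 50 + 39.3671
T-score = 89.3671

89.3671


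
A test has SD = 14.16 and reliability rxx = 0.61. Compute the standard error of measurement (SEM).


SEM = SD * sqrt(1 - rxx)
SEM = 14.16 * sqrt(1 - 0.61)
SEM = 14.16 * sqrt(0.39) = 14.16 * 0.6245
SEM = 8.8429

8.8429


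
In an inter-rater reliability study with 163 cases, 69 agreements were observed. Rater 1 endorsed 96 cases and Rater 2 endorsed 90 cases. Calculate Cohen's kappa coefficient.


P_o = 69/163 = 0.423313
P_e = (96*90 + 67*73) / 26569 = 0.509278
kappa = (P_o - P_e) / (1 - P_e)
kappa = (0.423313 - 0.509278) / (1 - 0.509278)
kappa = -0.1752

-0.1752


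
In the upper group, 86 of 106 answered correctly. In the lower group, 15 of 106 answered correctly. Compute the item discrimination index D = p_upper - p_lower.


p_upper = 86/106 = 0.8113
p_lower = 15/106 = 0.1415
D = 0.8113 - 0.1415 = 0.6698

0.6698


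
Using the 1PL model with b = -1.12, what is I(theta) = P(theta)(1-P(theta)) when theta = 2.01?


P = 1/(1+exp(-(2.01--1.12))) = 0.9581
I = P*(1-P) = 0.9581 * 0.0419
I = 0.0401

0.0401


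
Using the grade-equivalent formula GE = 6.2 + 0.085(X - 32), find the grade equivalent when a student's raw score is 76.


raw - median = 76 - 32 = 44
slope * diff = 0.085 * 44 = 3.74
GE = 6.2 + 3.74
GE = 9.94

9.94


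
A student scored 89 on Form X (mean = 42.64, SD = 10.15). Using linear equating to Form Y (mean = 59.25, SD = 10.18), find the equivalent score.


slope = SD_Y / SD_X = 10.18 / 10.15 ~ 1.003
intercept = mean_Y - slope * mean_X = 59.25 - (10.18 / 10.15) * 42.64 ~ 16.484
Y = slope * X + intercept. To avoid rounding drift from the rounded slope/intercept, evaluate the equivalent form Y = mean_Y + SD_Y * (X - mean_X) / SD_X at full precision:
Y = 59.25 + 10.18 * (89 - 42.64) / 10.15
Y = 59.25 + 10.18 * 46.36 / 10.15
Y = 59.25 + 471.9448 / 10.15
Y = 59.25 + 46.497
Y = 105.747

105.747


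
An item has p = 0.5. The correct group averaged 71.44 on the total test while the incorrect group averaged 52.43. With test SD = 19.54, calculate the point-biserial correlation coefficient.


q = 1 - p = 0.5
rpb = ((M1 - M0) / SD) * sqrt(p * q)
rpb = ((71.44 - 52.43) / 19.54) * sqrt(0.5 * 0.5)
rpb = 0.4864

0.4864


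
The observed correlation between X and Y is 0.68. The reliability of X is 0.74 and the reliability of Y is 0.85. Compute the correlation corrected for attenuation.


r_corrected = rxy / sqrt(rxx * ryy)
= 0.68 / sqrt(0.74 * 0.85)
= 0.68 / sqrt(0.629)
= 0.68 / 0.793095
r_corrected = 0.8574

0.8574


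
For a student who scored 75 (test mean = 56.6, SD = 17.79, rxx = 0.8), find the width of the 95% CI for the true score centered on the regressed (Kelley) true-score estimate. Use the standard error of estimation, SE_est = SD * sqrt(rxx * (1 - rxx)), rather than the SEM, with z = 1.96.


True score estimate = 0.8*75 + 0.2*56.6 = 71.32
SE_est = SD * sqrt(rxx * (1 - rxx)) = 17.79 * sqrt(0.8 * 0.2) = 17.79 * sqrt(0.16) = 7.116
CI = T_est +/- z * SE_est, so width = 2 * z * SE_est = 2 * 1.96 * 7.116
Width = 27.8947

27.8947


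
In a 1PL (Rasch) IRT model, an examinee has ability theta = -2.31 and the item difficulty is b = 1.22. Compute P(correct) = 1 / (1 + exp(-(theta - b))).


theta - b = -2.31 - 1.22 = -3.53
exp(-(theta - b)) = exp(3.53) = 34.124
P = 1 / (1 + 34.124)
P = 0.0285

0.0285


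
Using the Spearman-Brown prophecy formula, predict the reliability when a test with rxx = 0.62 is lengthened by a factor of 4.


r_new = (n * rxx) / (1 + (n-1) * rxx)
r_new = (4 * 0.62) / (1 + 3 * 0.62)
r_new = 2.48 / 2.86
r_new = 0.8671

0.8671


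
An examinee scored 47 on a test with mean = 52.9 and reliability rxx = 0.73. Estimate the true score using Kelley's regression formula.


T_est = rxx * X + (1 - rxx) * mean
T_est = 0.73 * 47 + 0.27 * 52.9
T_est = 34.31 + 14.283
T_est = 48.593

48.593


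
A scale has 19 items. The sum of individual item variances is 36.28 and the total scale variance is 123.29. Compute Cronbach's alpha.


alpha = (k/(k-1)) * (1 - sum(si^2)/s_total^2)
= (19/18) * (1 - 36.28/123.29)
alpha = 0.7449

0.7449


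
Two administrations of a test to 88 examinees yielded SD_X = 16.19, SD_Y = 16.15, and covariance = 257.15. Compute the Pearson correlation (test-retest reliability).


r = cov(X,Y) / (SD_X * SD_Y)
r = 257.15 / (16.19 * 16.15)
r = 257.15 / 261.4685
r = 0.9835

0.9835


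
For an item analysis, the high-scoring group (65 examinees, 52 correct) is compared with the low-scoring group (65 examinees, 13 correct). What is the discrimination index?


p_upper = 52/65 = 0.8
p_lower = 13/65 = 0.2
D = 0.8 - 0.2 = 0.6

0.6


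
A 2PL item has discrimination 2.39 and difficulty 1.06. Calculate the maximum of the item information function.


For 2PL, max info at theta = b = 1.06
I_max = a^2 / 4 = 2.39^2 / 4
= 5.7121 / 4
I_max = 1.428

1.428


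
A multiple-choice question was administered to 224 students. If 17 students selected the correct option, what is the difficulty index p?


Item difficulty p = number correct / total examinees
p = 17 / 224
p = 0.0759

0.0759


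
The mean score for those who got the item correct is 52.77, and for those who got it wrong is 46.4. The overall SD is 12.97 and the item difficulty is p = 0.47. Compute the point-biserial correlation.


q = 1 - p = 0.53
rpb = ((M1 - M0) / SD) * sqrt(p * q)
rpb = ((52.77 - 46.4) / 12.97) * sqrt(0.47 * 0.53)
rpb = 0.2451

0.2451


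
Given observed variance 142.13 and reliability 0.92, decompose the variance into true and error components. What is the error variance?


var_true = rxx * var_obs = 0.92 * 142.13 = 130.7596
var_error = var_obs - var_true
var_error = 142.13 - 130.7596
var_error = 11.3704

11.3704


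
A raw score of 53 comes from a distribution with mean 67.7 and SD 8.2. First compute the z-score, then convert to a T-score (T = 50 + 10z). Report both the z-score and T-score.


z = (X - mean) / SD = (53 - 67.7) / 8.2
z = -14.7 / 8.2
z = -1.7927
T-score = T = 50 + 10z
Carry z at full precision (z = -14.7 / 8.2) into the conversion:
T-score = 50 + 10 * (-14.7 / 8.2) = 50 + -147 / 8.2
T-score = 50 + -17.9268
T-score = 32.0732

32.0732


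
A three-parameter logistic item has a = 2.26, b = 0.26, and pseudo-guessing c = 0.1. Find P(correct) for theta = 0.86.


logit = 2.26*(0.86 - 0.26) = 1.356
P* = 1/(1 + exp(-1.356)) = 0.7951
P = 0.1 + (1 - 0.1) * 0.7951
P = 0.8156

0.8156


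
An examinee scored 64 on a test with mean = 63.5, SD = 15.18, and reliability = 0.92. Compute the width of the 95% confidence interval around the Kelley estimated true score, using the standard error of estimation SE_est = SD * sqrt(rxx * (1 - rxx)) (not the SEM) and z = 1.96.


True score estimate = 0.92*64 + 0.08*63.5 = 63.96
SE_est = SD * sqrt(rxx * (1 - rxx)) = 15.18 * sqrt(0.92 * 0.08) = 15.18 * sqrt(0.0736) = 4.118231
CI = T_est +/- z * SE_est, so width = 2 * z * SE_est = 2 * 1.96 * 4.118231
Width = 16.1435

16.1435


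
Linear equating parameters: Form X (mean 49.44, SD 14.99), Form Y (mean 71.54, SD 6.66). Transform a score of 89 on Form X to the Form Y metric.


slope = SD_Y / SD_X = 6.66 / 14.99 ~ 0.4443
intercept = mean_Y - slope * mean_X = 71.54 - (6.66 / 14.99) * 49.44 ~ 49.574
Y = slope * X + intercept. To avoid rounding drift from the rounded slope/intercept, evaluate the equivalent form Y = mean_Y + SD_Y * (X - mean_X) / SD_X at full precision:
Y = 71.54 + 6.66 * (89 - 49.44) / 14.99
Y = 71.54 + 6.66 * 39.56 / 14.99
Y = 71.54 + 263.4696 / 14.99
Y = 71.54 + 17.5764
Y = 89.1164

89.1164
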